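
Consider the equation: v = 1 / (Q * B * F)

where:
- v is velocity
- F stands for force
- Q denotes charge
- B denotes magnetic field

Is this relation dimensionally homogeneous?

No

v (velocity) has dimensions [L T^-1].
F (force) has dimensions [L M T^-2].
Q (charge) has dimensions [I T].
B (magnetic field) has dimensions [I^-1 M T^-2].

Left side: [L T^-1]
Right side: [L^-1 M^-2 T^3]

The two sides have different dimensions, so the equation is NOT dimensionally consistent.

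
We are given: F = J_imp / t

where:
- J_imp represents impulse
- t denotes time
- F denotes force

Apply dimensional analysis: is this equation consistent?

Yes

J_imp (impulse) has dimensions [L M T^-1].
t (time) has dimensions [T].
F (force) has dimensions [L M T^-2].

Left side: [L M T^-2]
Right side: [L M T^-2]

Both sides have the same dimensions, so the equation is dimensionally consistent.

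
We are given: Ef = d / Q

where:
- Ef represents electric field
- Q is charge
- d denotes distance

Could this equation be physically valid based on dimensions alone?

No

Ef (electric field) has dimensions [I^-1 L M T^-3].
Q (charge) has dimensions [I T].
d (distance) has dimensions [L].

Left side: [I^-1 L M T^-3]
Right side: [I^-1 L T^-1]

The two sides have different dimensions, so the equation is NOT dimensionally consistent.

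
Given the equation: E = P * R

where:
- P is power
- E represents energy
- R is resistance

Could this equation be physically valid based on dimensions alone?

No

P (power) has dimensions [L^2 M T^-3].
E (energy) has dimensions [L^2 M T^-2].
R (resistance) has dimensions [I^-2 L^2 M T^-3].

Left side: [L^2 M T^-2]
Right side: [I^-2 L^4 M^2 T^-6]

The two sides have different dimensions, so the equation is NOT dimensionally consistent.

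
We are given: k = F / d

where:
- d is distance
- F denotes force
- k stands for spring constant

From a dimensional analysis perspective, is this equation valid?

Yes

d (distance) has dimensions [L].
F (force) has dimensions [L M T^-2].
k (spring constant) has dimensions [M T^-2].

Left side: [M T^-2]
Right side: [M T^-2]

Both sides have the same dimensions, so the equation is dimensionally consistent.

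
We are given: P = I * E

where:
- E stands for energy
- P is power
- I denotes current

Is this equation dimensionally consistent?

No

E (energy) has dimensions [L^2 M T^-2].
P (power) has dimensions [L^2 M T^-3].
I (current) has dimensions [I].

Left side: [L^2 M T^-3]
Right side: [I L^2 M T^-2]

The two sides have different dimensions, so the equation is NOT dimensionally consistent.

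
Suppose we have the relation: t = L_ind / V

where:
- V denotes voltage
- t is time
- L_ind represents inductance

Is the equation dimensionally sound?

No

V (voltage) has dimensions [I^-1 L^2 M T^-3].
t (time) has dimensions [T].
L_ind (inductance) has dimensions [I^-2 L^2 M T^-2].

Left side: [T]
Right side: [I^-1 T]

The two sides have different dimensions, so the equation is NOT dimensionally consistent.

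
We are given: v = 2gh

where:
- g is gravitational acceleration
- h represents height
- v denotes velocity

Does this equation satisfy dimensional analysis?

No

g (gravitational acceleration) has dimensions [L T^-2].
h (height) has dimensions [L].
v (velocity) has dimensions [L T^-1].

Left side: [L T^-1]
Right side: [L^2 T^-2]

The two sides have different dimensions, so the equation is NOT dimensionally consistent.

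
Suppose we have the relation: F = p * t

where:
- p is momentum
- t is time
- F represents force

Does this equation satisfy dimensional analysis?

No

p (momentum) has dimensions [L M T^-1].
t (time) has dimensions [T].
F (force) has dimensions [L M T^-2].

Left side: [L M T^-2]
Right side: [L M]

The two sides have different dimensions, so the equation is NOT dimensionally consistent.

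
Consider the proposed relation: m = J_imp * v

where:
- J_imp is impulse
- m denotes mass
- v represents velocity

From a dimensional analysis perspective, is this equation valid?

No

J_imp (impulse) has dimensions [L M T^-1].
m (mass) has dimensions [M].
v (velocity) has dimensions [L T^-1].

Left side: [M]
Right side: [L^2 M T^-2]

The two sides have different dimensions, so the equation is NOT dimensionally consistent.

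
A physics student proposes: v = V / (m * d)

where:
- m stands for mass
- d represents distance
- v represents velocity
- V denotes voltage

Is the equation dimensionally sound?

No

m (mass) has dimensions [M].
d (distance) has dimensions [L].
v (velocity) has dimensions [L T^-1].
V (voltage) has dimensions [I^-1 L^2 M T^-3].

Left side: [L T^-1]
Right side: [I^-1 L T^-3]

The two sides have different dimensions, so the equation is NOT dimensionally consistent.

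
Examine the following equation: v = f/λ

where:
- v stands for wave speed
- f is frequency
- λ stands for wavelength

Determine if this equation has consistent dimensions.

No

v (wave speed) has dimensions [L T^-1].
f (frequency) has dimensions [T^-1].
λ (wavelength) has dimensions [L].

Left side: [L T^-1]
Right side: [L^-1 T^-1]

The two sides have different dimensions, so the equation is NOT dimensionally consistent.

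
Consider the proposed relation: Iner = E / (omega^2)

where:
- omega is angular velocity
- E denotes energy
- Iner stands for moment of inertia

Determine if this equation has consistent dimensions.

Yes

omega (angular velocity) has dimensions [T^-1].
E (energy) has dimensions [L^2 M T^-2].
Iner (moment of inertia) has dimensions [L^2 M].

Left side: [L^2 M]
Right side: [L^2 M]

Both sides have the same dimensions, so the equation is dimensionally consistent.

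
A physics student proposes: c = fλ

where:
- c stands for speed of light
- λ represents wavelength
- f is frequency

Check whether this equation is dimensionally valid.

Yes

c (speed of light) has dimensions [L T^-1].
λ (wavelength) has dimensions [L].
f (frequency) has dimensions [T^-1].

Left side: [L T^-1]
Right side: [L T^-1]

Both sides have the same dimensions, so the equation is dimensionally consistent.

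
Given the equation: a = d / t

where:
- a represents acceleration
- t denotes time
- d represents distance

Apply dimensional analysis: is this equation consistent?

No

a (acceleration) has dimensions [L T^-2].
t (time) has dimensions [T].
d (distance) has dimensions [L].

Left side: [L T^-2]
Right side: [L T^-1]

The two sides have different dimensions, so the equation is NOT dimensionally consistent.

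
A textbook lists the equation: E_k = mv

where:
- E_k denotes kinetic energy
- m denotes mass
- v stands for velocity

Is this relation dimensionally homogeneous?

No

E_k (kinetic energy) has dimensions [L^2 M T^-2].
m (mass) has dimensions [M].
v (velocity) has dimensions [L T^-1].

Left side: [L^2 M T^-2]
Right side: [L M T^-1]

The two sides have different dimensions, so the equation is NOT dimensionally consistent.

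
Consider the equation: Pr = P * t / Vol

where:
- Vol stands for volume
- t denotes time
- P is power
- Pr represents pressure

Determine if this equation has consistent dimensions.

Yes

Vol (volume) has dimensions [L^3].
t (time) has dimensions [T].
P (power) has dimensions [L^2 M T^-3].
Pr (pressure) has dimensions [L^-1 M T^-2].

Left side: [L^-1 M T^-2]
Right side: [L^-1 M T^-2]

Both sides have the same dimensions, so the equation is dimensionally consistent.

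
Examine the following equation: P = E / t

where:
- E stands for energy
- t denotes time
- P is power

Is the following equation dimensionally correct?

Yes

E (energy) has dimensions [L^2 M T^-2].
t (time) has dimensions [T].
P (power) has dimensions [L^2 M T^-3].

Left side: [L^2 M T^-3]
Right side: [L^2 M T^-3]

Both sides have the same dimensions, so the equation is dimensionally consistent.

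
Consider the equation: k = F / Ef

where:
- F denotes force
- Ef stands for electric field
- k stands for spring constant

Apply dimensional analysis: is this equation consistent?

No

F (force) has dimensions [L M T^-2].
Ef (electric field) has dimensions [I^-1 L M T^-3].
k (spring constant) has dimensions [M T^-2].

Left side: [M T^-2]
Right side: [I T]

The two sides have different dimensions, so the equation is NOT dimensionally consistent.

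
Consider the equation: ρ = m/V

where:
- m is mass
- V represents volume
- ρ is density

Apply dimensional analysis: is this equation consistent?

Yes

m (mass) has dimensions [M].
V (volume) has dimensions [L^3].
ρ (density) has dimensions [L^-3 M].

Left side: [L^-3 M]
Right side: [L^-3 M]

Both sides have the same dimensions, so the equation is dimensionally consistent.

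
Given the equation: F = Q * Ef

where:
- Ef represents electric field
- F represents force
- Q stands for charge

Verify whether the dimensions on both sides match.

Yes

Ef (electric field) has dimensions [I^-1 L M T^-3].
F (force) has dimensions [L M T^-2].
Q (charge) has dimensions [I T].

Left side: [L M T^-2]
Right side: [L M T^-2]

Both sides have the same dimensions, so the equation is dimensionally consistent.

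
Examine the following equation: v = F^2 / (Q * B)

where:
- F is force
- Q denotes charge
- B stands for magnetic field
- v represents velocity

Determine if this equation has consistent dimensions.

No

F (force) has dimensions [L M T^-2].
Q (charge) has dimensions [I T].
B (magnetic field) has dimensions [I^-1 M T^-2].
v (velocity) has dimensions [L T^-1].

Left side: [L T^-1]
Right side: [L^2 M T^-3]

The two sides have different dimensions, so the equation is NOT dimensionally consistent.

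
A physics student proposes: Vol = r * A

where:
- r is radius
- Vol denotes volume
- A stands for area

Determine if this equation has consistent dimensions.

Yes

r (radius) has dimensions [L].
Vol (volume) has dimensions [L^3].
A (area) has dimensions [L^2].

Left side: [L^3]
Right side: [L^3]

Both sides have the same dimensions, so the equation is dimensionally consistent.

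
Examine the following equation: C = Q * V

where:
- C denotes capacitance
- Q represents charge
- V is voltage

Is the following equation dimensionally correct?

No

C (capacitance) has dimensions [I^2 L^-2 M^-1 T^4].
Q (charge) has dimensions [I T].
V (voltage) has dimensions [I^-1 L^2 M T^-3].

Left side: [I^2 L^-2 M^-1 T^4]
Right side: [L^2 M T^-2]

The two sides have different dimensions, so the equation is NOT dimensionally consistent.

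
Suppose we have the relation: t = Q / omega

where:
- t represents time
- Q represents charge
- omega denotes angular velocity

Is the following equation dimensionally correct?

No

t (time) has dimensions [T].
Q (charge) has dimensions [I T].
omega (angular velocity) has dimensions [T^-1].

Left side: [T]
Right side: [I T^2]

The two sides have different dimensions, so the equation is NOT dimensionally consistent.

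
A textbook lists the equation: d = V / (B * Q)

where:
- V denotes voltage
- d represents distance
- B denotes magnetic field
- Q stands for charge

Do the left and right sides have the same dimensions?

No

V (voltage) has dimensions [I^-1 L^2 M T^-3].
d (distance) has dimensions [L].
B (magnetic field) has dimensions [I^-1 M T^-2].
Q (charge) has dimensions [I T].

Left side: [L]
Right side: [I^-1 L^2 T^-2]

The two sides have different dimensions, so the equation is NOT dimensionally consistent.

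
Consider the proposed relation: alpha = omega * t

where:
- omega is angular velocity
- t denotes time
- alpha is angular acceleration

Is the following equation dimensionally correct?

No

omega (angular velocity) has dimensions [T^-1].
t (time) has dimensions [T].
alpha (angular acceleration) has dimensions [T^-2].

Left side: [T^-2]
Right side: [dimensionless]

The two sides have different dimensions, so the equation is NOT dimensionally consistent.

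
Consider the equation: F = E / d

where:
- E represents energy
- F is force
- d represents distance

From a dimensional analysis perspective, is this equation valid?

Yes

E (energy) has dimensions [L^2 M T^-2].
F (force) has dimensions [L M T^-2].
d (distance) has dimensions [L].

Left side: [L M T^-2]
Right side: [L M T^-2]

Both sides have the same dimensions, so the equation is dimensionally consistent.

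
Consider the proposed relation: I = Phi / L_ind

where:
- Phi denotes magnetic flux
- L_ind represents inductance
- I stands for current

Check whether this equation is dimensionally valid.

Yes

Phi (magnetic flux) has dimensions [I^-1 L^2 M T^-2].
L_ind (inductance) has dimensions [I^-2 L^2 M T^-2].
I (current) has dimensions [I].

Left side: [I]
Right side: [I]

Both sides have the same dimensions, so the equation is dimensionally consistent.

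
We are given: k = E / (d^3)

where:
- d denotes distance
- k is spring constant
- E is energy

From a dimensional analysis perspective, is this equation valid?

No

d (distance) has dimensions [L].
k (spring constant) has dimensions [M T^-2].
E (energy) has dimensions [L^2 M T^-2].

Left side: [M T^-2]
Right side: [L^-1 M T^-2]

The two sides have different dimensions, so the equation is NOT dimensionally consistent.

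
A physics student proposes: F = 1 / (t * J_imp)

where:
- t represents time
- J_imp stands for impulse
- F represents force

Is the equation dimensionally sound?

No

t (time) has dimensions [T].
J_imp (impulse) has dimensions [L M T^-1].
F (force) has dimensions [L M T^-2].

Left side: [L M T^-2]
Right side: [L^-1 M^-1]

The two sides have different dimensions, so the equation is NOT dimensionally consistent.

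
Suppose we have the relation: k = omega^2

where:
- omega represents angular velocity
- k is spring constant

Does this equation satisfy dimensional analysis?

No

omega (angular velocity) has dimensions [T^-1].
k (spring constant) has dimensions [M T^-2].

Left side: [M T^-2]
Right side: [T^-2]

The two sides have different dimensions, so the equation is NOT dimensionally consistent.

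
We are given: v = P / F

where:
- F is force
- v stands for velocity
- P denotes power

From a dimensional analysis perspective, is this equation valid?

Yes

F (force) has dimensions [L M T^-2].
v (velocity) has dimensions [L T^-1].
P (power) has dimensions [L^2 M T^-3].

Left side: [L T^-1]
Right side: [L T^-1]

Both sides have the same dimensions, so the equation is dimensionally consistent.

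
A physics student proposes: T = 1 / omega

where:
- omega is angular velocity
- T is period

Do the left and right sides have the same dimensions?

Yes

omega (angular velocity) has dimensions [T^-1].
T (period) has dimensions [T].

Left side: [T]
Right side: [T]

Both sides have the same dimensions, so the equation is dimensionally consistent.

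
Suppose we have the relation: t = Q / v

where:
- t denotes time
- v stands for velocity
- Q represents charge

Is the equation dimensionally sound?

No

t (time) has dimensions [T].
v (velocity) has dimensions [L T^-1].
Q (charge) has dimensions [I T].

Left side: [T]
Right side: [I L^-1 T^2]

The two sides have different dimensions, so the equation is NOT dimensionally consistent.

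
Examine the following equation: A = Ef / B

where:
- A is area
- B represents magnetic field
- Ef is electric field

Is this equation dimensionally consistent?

No

A (area) has dimensions [L^2].
B (magnetic field) has dimensions [I^-1 M T^-2].
Ef (electric field) has dimensions [I^-1 L M T^-3].

Left side: [L^2]
Right side: [L T^-1]

The two sides have different dimensions, so the equation is NOT dimensionally consistent.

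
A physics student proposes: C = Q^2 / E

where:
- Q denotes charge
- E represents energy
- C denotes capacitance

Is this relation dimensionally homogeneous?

Yes

Q (charge) has dimensions [I T].
E (energy) has dimensions [L^2 M T^-2].
C (capacitance) has dimensions [I^2 L^-2 M^-1 T^4].

Left side: [I^2 L^-2 M^-1 T^4]
Right side: [I^2 L^-2 M^-1 T^4]

Both sides have the same dimensions, so the equation is dimensionally consistent.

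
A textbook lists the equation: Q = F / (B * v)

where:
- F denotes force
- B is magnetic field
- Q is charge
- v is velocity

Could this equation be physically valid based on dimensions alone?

Yes

F (force) has dimensions [L M T^-2].
B (magnetic field) has dimensions [I^-1 M T^-2].
Q (charge) has dimensions [I T].
v (velocity) has dimensions [L T^-1].

Left side: [I T]
Right side: [I T]

Both sides have the same dimensions, so the equation is dimensionally consistent.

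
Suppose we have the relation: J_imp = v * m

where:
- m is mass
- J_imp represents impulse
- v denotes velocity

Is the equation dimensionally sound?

Yes

m (mass) has dimensions [M].
J_imp (impulse) has dimensions [L M T^-1].
v (velocity) has dimensions [L T^-1].

Left side: [L M T^-1]
Right side: [L M T^-1]

Both sides have the same dimensions, so the equation is dimensionally consistent.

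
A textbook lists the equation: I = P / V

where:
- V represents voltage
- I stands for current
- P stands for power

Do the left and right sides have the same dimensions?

Yes

V (voltage) has dimensions [I^-1 L^2 M T^-3].
I (current) has dimensions [I].
P (power) has dimensions [L^2 M T^-3].

Left side: [I]
Right side: [I]

Both sides have the same dimensions, so the equation is dimensionally consistent.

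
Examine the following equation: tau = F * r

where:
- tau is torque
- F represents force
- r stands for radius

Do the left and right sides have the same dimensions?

Yes

tau (torque) has dimensions [L^2 M T^-2].
F (force) has dimensions [L M T^-2].
r (radius) has dimensions [L].

Left side: [L^2 M T^-2]
Right side: [L^2 M T^-2]

Both sides have the same dimensions, so the equation is dimensionally consistent.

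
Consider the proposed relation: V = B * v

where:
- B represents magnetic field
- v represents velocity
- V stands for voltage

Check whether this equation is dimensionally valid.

No

B (magnetic field) has dimensions [I^-1 M T^-2].
v (velocity) has dimensions [L T^-1].
V (voltage) has dimensions [I^-1 L^2 M T^-3].

Left side: [I^-1 L^2 M T^-3]
Right side: [I^-1 L M T^-3]

The two sides have different dimensions, so the equation is NOT dimensionally consistent.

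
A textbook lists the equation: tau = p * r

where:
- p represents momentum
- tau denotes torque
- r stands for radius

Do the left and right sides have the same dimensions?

No

p (momentum) has dimensions [L M T^-1].
tau (torque) has dimensions [L^2 M T^-2].
r (radius) has dimensions [L].

Left side: [L^2 M T^-2]
Right side: [L^2 M T^-1]

The two sides have different dimensions, so the equation is NOT dimensionally consistent.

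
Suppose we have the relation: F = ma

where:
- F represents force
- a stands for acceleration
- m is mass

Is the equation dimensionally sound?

Yes

F (force) has dimensions [L M T^-2].
a (acceleration) has dimensions [L T^-2].
m (mass) has dimensions [M].

Left side: [L M T^-2]
Right side: [L M T^-2]

Both sides have the same dimensions, so the equation is dimensionally consistent.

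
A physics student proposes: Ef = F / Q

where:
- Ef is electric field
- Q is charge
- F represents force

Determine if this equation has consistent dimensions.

Yes

Ef (electric field) has dimensions [I^-1 L M T^-3].
Q (charge) has dimensions [I T].
F (force) has dimensions [L M T^-2].

Left side: [I^-1 L M T^-3]
Right side: [I^-1 L M T^-3]

Both sides have the same dimensions, so the equation is dimensionally consistent.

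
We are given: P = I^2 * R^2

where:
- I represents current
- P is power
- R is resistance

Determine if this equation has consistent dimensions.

No

I (current) has dimensions [I].
P (power) has dimensions [L^2 M T^-3].
R (resistance) has dimensions [I^-2 L^2 M T^-3].

Left side: [L^2 M T^-3]
Right side: [I^-2 L^4 M^2 T^-6]

The two sides have different dimensions, so the equation is NOT dimensionally consistent.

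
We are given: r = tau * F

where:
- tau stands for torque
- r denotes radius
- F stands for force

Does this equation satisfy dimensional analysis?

No

tau (torque) has dimensions [L^2 M T^-2].
r (radius) has dimensions [L].
F (force) has dimensions [L M T^-2].

Left side: [L]
Right side: [L^3 M^2 T^-4]

The two sides have different dimensions, so the equation is NOT dimensionally consistent.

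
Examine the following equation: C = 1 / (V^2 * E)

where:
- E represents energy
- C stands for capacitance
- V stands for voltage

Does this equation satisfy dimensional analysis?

No

E (energy) has dimensions [L^2 M T^-2].
C (capacitance) has dimensions [I^2 L^-2 M^-1 T^4].
V (voltage) has dimensions [I^-1 L^2 M T^-3].

Left side: [I^2 L^-2 M^-1 T^4]
Right side: [I^2 L^-6 M^-3 T^8]

The two sides have different dimensions, so the equation is NOT dimensionally consistent.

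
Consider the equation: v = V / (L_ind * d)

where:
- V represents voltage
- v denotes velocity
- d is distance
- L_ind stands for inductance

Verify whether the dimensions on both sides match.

No

V (voltage) has dimensions [I^-1 L^2 M T^-3].
v (velocity) has dimensions [L T^-1].
d (distance) has dimensions [L].
L_ind (inductance) has dimensions [I^-2 L^2 M T^-2].

Left side: [L T^-1]
Right side: [I L^-1 T^-1]

The two sides have different dimensions, so the equation is NOT dimensionally consistent.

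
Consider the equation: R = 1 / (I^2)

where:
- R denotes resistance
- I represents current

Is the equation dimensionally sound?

No

R (resistance) has dimensions [I^-2 L^2 M T^-3].
I (current) has dimensions [I].

Left side: [I^-2 L^2 M T^-3]
Right side: [I^-2]

The two sides have different dimensions, so the equation is NOT dimensionally consistent.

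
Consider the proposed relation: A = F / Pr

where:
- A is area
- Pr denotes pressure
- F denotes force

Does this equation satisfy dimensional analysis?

Yes

A (area) has dimensions [L^2].
Pr (pressure) has dimensions [L^-1 M T^-2].
F (force) has dimensions [L M T^-2].

Left side: [L^2]
Right side: [L^2]

Both sides have the same dimensions, so the equation is dimensionally consistent.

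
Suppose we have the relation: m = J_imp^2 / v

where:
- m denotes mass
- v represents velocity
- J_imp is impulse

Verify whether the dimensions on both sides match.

No

m (mass) has dimensions [M].
v (velocity) has dimensions [L T^-1].
J_imp (impulse) has dimensions [L M T^-1].

Left side: [M]
Right side: [L M^2 T^-1]

The two sides have different dimensions, so the equation is NOT dimensionally consistent.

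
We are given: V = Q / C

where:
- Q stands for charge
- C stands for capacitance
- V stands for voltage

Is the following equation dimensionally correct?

Yes

Q (charge) has dimensions [I T].
C (capacitance) has dimensions [I^2 L^-2 M^-1 T^4].
V (voltage) has dimensions [I^-1 L^2 M T^-3].

Left side: [I^-1 L^2 M T^-3]
Right side: [I^-1 L^2 M T^-3]

Both sides have the same dimensions, so the equation is dimensionally consistent.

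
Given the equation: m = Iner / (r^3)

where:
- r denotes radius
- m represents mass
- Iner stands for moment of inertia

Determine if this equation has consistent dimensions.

No

r (radius) has dimensions [L].
m (mass) has dimensions [M].
Iner (moment of inertia) has dimensions [L^2 M].

Left side: [M]
Right side: [L^-1 M]

The two sides have different dimensions, so the equation is NOT dimensionally consistent.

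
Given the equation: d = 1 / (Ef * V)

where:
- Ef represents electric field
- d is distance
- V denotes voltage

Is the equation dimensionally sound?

No

Ef (electric field) has dimensions [I^-1 L M T^-3].
d (distance) has dimensions [L].
V (voltage) has dimensions [I^-1 L^2 M T^-3].

Left side: [L]
Right side: [I^2 L^-3 M^-2 T^6]

The two sides have different dimensions, so the equation is NOT dimensionally consistent.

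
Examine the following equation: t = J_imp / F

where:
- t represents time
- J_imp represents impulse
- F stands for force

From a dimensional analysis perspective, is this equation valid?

Yes

t (time) has dimensions [T].
J_imp (impulse) has dimensions [L M T^-1].
F (force) has dimensions [L M T^-2].

Left side: [T]
Right side: [T]

Both sides have the same dimensions, so the equation is dimensionally consistent.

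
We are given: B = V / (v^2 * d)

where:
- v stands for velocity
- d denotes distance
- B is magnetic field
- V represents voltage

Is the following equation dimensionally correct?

No

v (velocity) has dimensions [L T^-1].
d (distance) has dimensions [L].
B (magnetic field) has dimensions [I^-1 M T^-2].
V (voltage) has dimensions [I^-1 L^2 M T^-3].

Left side: [I^-1 M T^-2]
Right side: [I^-1 L^-1 M T^-1]

The two sides have different dimensions, so the equation is NOT dimensionally consistent.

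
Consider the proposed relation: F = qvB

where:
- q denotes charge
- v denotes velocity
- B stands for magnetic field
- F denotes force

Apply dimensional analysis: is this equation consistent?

Yes

q (charge) has dimensions [I T].
v (velocity) has dimensions [L T^-1].
B (magnetic field) has dimensions [I^-1 M T^-2].
F (force) has dimensions [L M T^-2].

Left side: [L M T^-2]
Right side: [L M T^-2]

Both sides have the same dimensions, so the equation is dimensionally consistent.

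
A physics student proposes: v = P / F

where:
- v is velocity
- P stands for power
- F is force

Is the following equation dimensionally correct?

Yes

v (velocity) has dimensions [L T^-1].
P (power) has dimensions [L^2 M T^-3].
F (force) has dimensions [L M T^-2].

Left side: [L T^-1]
Right side: [L T^-1]

Both sides have the same dimensions, so the equation is dimensionally consistent.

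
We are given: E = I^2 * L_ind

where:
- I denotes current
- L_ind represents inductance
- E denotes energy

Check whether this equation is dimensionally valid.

Yes

I (current) has dimensions [I].
L_ind (inductance) has dimensions [I^-2 L^2 M T^-2].
E (energy) has dimensions [L^2 M T^-2].

Left side: [L^2 M T^-2]
Right side: [L^2 M T^-2]

Both sides have the same dimensions, so the equation is dimensionally consistent.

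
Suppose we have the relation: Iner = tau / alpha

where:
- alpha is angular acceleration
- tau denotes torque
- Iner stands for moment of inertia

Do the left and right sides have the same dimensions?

Yes

alpha (angular acceleration) has dimensions [T^-2].
tau (torque) has dimensions [L^2 M T^-2].
Iner (moment of inertia) has dimensions [L^2 M].

Left side: [L^2 M]
Right side: [L^2 M]

Both sides have the same dimensions, so the equation is dimensionally consistent.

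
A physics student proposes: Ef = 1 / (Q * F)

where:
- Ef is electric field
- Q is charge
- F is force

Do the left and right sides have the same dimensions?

No

Ef (electric field) has dimensions [I^-1 L M T^-3].
Q (charge) has dimensions [I T].
F (force) has dimensions [L M T^-2].

Left side: [I^-1 L M T^-3]
Right side: [I^-1 L^-1 M^-1 T]

The two sides have different dimensions, so the equation is NOT dimensionally consistent.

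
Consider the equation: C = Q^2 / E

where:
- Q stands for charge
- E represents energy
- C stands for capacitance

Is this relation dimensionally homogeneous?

Yes

Q (charge) has dimensions [I T].
E (energy) has dimensions [L^2 M T^-2].
C (capacitance) has dimensions [I^2 L^-2 M^-1 T^4].

Left side: [I^2 L^-2 M^-1 T^4]
Right side: [I^2 L^-2 M^-1 T^4]

Both sides have the same dimensions, so the equation is dimensionally consistent.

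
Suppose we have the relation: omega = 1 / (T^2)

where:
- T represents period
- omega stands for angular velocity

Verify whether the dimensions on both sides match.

No

T (period) has dimensions [T].
omega (angular velocity) has dimensions [T^-1].

Left side: [T^-1]
Right side: [T^-2]

The two sides have different dimensions, so the equation is NOT dimensionally consistent.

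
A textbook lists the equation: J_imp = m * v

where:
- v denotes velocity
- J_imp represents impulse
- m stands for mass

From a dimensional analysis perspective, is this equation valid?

Yes

v (velocity) has dimensions [L T^-1].
J_imp (impulse) has dimensions [L M T^-1].
m (mass) has dimensions [M].

Left side: [L M T^-1]
Right side: [L M T^-1]

Both sides have the same dimensions, so the equation is dimensionally consistent.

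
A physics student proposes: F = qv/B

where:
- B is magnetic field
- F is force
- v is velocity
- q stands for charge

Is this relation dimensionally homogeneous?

No

B (magnetic field) has dimensions [I^-1 M T^-2].
F (force) has dimensions [L M T^-2].
v (velocity) has dimensions [L T^-1].
q (charge) has dimensions [I T].

Left side: [L M T^-2]
Right side: [I^2 L M^-1 T^2]

The two sides have different dimensions, so the equation is NOT dimensionally consistent.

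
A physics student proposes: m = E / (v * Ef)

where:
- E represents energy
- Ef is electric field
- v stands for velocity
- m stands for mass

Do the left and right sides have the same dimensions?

No

E (energy) has dimensions [L^2 M T^-2].
Ef (electric field) has dimensions [I^-1 L M T^-3].
v (velocity) has dimensions [L T^-1].
m (mass) has dimensions [M].

Left side: [M]
Right side: [I T^2]

The two sides have different dimensions, so the equation is NOT dimensionally consistent.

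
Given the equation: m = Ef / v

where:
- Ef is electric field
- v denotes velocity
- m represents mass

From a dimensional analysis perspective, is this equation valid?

No

Ef (electric field) has dimensions [I^-1 L M T^-3].
v (velocity) has dimensions [L T^-1].
m (mass) has dimensions [M].

Left side: [M]
Right side: [I^-1 M T^-2]

The two sides have different dimensions, so the equation is NOT dimensionally consistent.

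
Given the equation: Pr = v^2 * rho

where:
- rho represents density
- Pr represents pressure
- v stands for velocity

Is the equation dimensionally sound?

Yes

rho (density) has dimensions [L^-3 M].
Pr (pressure) has dimensions [L^-1 M T^-2].
v (velocity) has dimensions [L T^-1].

Left side: [L^-1 M T^-2]
Right side: [L^-1 M T^-2]

Both sides have the same dimensions, so the equation is dimensionally consistent.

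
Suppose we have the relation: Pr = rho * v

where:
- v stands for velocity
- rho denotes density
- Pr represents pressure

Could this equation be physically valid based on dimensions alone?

No

v (velocity) has dimensions [L T^-1].
rho (density) has dimensions [L^-3 M].
Pr (pressure) has dimensions [L^-1 M T^-2].

Left side: [L^-1 M T^-2]
Right side: [L^-2 M T^-1]

The two sides have different dimensions, so the equation is NOT dimensionally consistent.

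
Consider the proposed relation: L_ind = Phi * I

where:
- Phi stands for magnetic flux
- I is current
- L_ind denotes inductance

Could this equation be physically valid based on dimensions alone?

No

Phi (magnetic flux) has dimensions [I^-1 L^2 M T^-2].
I (current) has dimensions [I].
L_ind (inductance) has dimensions [I^-2 L^2 M T^-2].

Left side: [I^-2 L^2 M T^-2]
Right side: [L^2 M T^-2]

The two sides have different dimensions, so the equation is NOT dimensionally consistent.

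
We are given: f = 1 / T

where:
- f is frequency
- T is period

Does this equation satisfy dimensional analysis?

Yes

f (frequency) has dimensions [T^-1].
T (period) has dimensions [T].

Left side: [T^-1]
Right side: [T^-1]

Both sides have the same dimensions, so the equation is dimensionally consistent.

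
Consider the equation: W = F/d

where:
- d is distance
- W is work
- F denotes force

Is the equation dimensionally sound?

No

d (distance) has dimensions [L].
W (work) has dimensions [L^2 M T^-2].
F (force) has dimensions [L M T^-2].

Left side: [L^2 M T^-2]
Right side: [M T^-2]

The two sides have different dimensions, so the equation is NOT dimensionally consistent.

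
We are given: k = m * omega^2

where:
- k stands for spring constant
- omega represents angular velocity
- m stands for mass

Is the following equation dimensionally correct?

Yes

k (spring constant) has dimensions [M T^-2].
omega (angular velocity) has dimensions [T^-1].
m (mass) has dimensions [M].

Left side: [M T^-2]
Right side: [M T^-2]

Both sides have the same dimensions, so the equation is dimensionally consistent.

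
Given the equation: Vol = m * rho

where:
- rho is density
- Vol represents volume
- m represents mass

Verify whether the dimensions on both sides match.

No

rho (density) has dimensions [L^-3 M].
Vol (volume) has dimensions [L^3].
m (mass) has dimensions [M].

Left side: [L^3]
Right side: [L^-3 M^2]

The two sides have different dimensions, so the equation is NOT dimensionally consistent.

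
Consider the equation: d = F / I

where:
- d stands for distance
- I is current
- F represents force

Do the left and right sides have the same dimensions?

No

d (distance) has dimensions [L].
I (current) has dimensions [I].
F (force) has dimensions [L M T^-2].

Left side: [L]
Right side: [I^-1 L M T^-2]

The two sides have different dimensions, so the equation is NOT dimensionally consistent.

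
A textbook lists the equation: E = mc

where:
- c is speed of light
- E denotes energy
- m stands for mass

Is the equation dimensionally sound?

No

c (speed of light) has dimensions [L T^-1].
E (energy) has dimensions [L^2 M T^-2].
m (mass) has dimensions [M].

Left side: [L^2 M T^-2]
Right side: [L M T^-1]

The two sides have different dimensions, so the equation is NOT dimensionally consistent.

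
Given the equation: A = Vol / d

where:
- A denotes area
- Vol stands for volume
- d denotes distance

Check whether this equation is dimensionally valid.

Yes

A (area) has dimensions [L^2].
Vol (volume) has dimensions [L^3].
d (distance) has dimensions [L].

Left side: [L^2]
Right side: [L^2]

Both sides have the same dimensions, so the equation is dimensionally consistent.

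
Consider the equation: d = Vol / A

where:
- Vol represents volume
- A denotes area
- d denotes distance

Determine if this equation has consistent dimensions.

Yes

Vol (volume) has dimensions [L^3].
A (area) has dimensions [L^2].
d (distance) has dimensions [L].

Left side: [L]
Right side: [L]

Both sides have the same dimensions, so the equation is dimensionally consistent.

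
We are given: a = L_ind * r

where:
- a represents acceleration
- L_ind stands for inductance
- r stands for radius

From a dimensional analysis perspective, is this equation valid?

No

a (acceleration) has dimensions [L T^-2].
L_ind (inductance) has dimensions [I^-2 L^2 M T^-2].
r (radius) has dimensions [L].

Left side: [L T^-2]
Right side: [I^-2 L^3 M T^-2]

The two sides have different dimensions, so the equation is NOT dimensionally consistent.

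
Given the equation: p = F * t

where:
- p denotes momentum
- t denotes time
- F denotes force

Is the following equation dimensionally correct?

Yes

p (momentum) has dimensions [L M T^-1].
t (time) has dimensions [T].
F (force) has dimensions [L M T^-2].

Left side: [L M T^-1]
Right side: [L M T^-1]

Both sides have the same dimensions, so the equation is dimensionally consistent.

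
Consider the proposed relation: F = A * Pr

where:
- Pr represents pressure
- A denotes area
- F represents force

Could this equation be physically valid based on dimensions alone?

Yes

Pr (pressure) has dimensions [L^-1 M T^-2].
A (area) has dimensions [L^2].
F (force) has dimensions [L M T^-2].

Left side: [L M T^-2]
Right side: [L M T^-2]

Both sides have the same dimensions, so the equation is dimensionally consistent.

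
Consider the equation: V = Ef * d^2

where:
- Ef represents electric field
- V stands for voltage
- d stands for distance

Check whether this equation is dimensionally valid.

No

Ef (electric field) has dimensions [I^-1 L M T^-3].
V (voltage) has dimensions [I^-1 L^2 M T^-3].
d (distance) has dimensions [L].

Left side: [I^-1 L^2 M T^-3]
Right side: [I^-1 L^3 M T^-3]

The two sides have different dimensions, so the equation is NOT dimensionally consistent.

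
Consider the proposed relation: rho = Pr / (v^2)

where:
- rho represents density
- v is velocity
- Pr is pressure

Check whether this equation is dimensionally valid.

Yes

rho (density) has dimensions [L^-3 M].
v (velocity) has dimensions [L T^-1].
Pr (pressure) has dimensions [L^-1 M T^-2].

Left side: [L^-3 M]
Right side: [L^-3 M]

Both sides have the same dimensions, so the equation is dimensionally consistent.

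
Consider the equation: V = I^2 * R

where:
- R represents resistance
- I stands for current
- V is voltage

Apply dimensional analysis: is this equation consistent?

No

R (resistance) has dimensions [I^-2 L^2 M T^-3].
I (current) has dimensions [I].
V (voltage) has dimensions [I^-1 L^2 M T^-3].

Left side: [I^-1 L^2 M T^-3]
Right side: [L^2 M T^-3]

The two sides have different dimensions, so the equation is NOT dimensionally consistent.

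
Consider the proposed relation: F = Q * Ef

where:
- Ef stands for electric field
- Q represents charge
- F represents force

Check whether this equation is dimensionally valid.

Yes

Ef (electric field) has dimensions [I^-1 L M T^-3].
Q (charge) has dimensions [I T].
F (force) has dimensions [L M T^-2].

Left side: [L M T^-2]
Right side: [L M T^-2]

Both sides have the same dimensions, so the equation is dimensionally consistent.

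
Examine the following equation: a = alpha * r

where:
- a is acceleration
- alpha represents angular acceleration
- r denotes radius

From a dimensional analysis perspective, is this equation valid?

Yes

a (acceleration) has dimensions [L T^-2].
alpha (angular acceleration) has dimensions [T^-2].
r (radius) has dimensions [L].

Left side: [L T^-2]
Right side: [L T^-2]

Both sides have the same dimensions, so the equation is dimensionally consistent.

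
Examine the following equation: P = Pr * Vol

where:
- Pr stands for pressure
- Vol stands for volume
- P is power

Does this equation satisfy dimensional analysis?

No

Pr (pressure) has dimensions [L^-1 M T^-2].
Vol (volume) has dimensions [L^3].
P (power) has dimensions [L^2 M T^-3].

Left side: [L^2 M T^-3]
Right side: [L^2 M T^-2]

The two sides have different dimensions, so the equation is NOT dimensionally consistent.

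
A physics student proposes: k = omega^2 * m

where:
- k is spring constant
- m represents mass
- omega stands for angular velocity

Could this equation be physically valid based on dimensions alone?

Yes

k (spring constant) has dimensions [M T^-2].
m (mass) has dimensions [M].
omega (angular velocity) has dimensions [T^-1].

Left side: [M T^-2]
Right side: [M T^-2]

Both sides have the same dimensions, so the equation is dimensionally consistent.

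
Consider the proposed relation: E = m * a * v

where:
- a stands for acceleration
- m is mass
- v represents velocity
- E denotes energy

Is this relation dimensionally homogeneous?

No

a (acceleration) has dimensions [L T^-2].
m (mass) has dimensions [M].
v (velocity) has dimensions [L T^-1].
E (energy) has dimensions [L^2 M T^-2].

Left side: [L^2 M T^-2]
Right side: [L^2 M T^-3]

The two sides have different dimensions, so the equation is NOT dimensionally consistent.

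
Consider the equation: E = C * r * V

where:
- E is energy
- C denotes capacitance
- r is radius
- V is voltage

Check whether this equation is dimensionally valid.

No

E (energy) has dimensions [L^2 M T^-2].
C (capacitance) has dimensions [I^2 L^-2 M^-1 T^4].
r (radius) has dimensions [L].
V (voltage) has dimensions [I^-1 L^2 M T^-3].

Left side: [L^2 M T^-2]
Right side: [I L T]

The two sides have different dimensions, so the equation is NOT dimensionally consistent.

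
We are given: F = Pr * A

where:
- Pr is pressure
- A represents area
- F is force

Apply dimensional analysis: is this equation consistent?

Yes

Pr (pressure) has dimensions [L^-1 M T^-2].
A (area) has dimensions [L^2].
F (force) has dimensions [L M T^-2].

Left side: [L M T^-2]
Right side: [L M T^-2]

Both sides have the same dimensions, so the equation is dimensionally consistent.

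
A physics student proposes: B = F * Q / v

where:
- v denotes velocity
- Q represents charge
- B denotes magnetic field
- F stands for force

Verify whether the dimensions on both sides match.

No

v (velocity) has dimensions [L T^-1].
Q (charge) has dimensions [I T].
B (magnetic field) has dimensions [I^-1 M T^-2].
F (force) has dimensions [L M T^-2].

Left side: [I^-1 M T^-2]
Right side: [I M]

The two sides have different dimensions, so the equation is NOT dimensionally consistent.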